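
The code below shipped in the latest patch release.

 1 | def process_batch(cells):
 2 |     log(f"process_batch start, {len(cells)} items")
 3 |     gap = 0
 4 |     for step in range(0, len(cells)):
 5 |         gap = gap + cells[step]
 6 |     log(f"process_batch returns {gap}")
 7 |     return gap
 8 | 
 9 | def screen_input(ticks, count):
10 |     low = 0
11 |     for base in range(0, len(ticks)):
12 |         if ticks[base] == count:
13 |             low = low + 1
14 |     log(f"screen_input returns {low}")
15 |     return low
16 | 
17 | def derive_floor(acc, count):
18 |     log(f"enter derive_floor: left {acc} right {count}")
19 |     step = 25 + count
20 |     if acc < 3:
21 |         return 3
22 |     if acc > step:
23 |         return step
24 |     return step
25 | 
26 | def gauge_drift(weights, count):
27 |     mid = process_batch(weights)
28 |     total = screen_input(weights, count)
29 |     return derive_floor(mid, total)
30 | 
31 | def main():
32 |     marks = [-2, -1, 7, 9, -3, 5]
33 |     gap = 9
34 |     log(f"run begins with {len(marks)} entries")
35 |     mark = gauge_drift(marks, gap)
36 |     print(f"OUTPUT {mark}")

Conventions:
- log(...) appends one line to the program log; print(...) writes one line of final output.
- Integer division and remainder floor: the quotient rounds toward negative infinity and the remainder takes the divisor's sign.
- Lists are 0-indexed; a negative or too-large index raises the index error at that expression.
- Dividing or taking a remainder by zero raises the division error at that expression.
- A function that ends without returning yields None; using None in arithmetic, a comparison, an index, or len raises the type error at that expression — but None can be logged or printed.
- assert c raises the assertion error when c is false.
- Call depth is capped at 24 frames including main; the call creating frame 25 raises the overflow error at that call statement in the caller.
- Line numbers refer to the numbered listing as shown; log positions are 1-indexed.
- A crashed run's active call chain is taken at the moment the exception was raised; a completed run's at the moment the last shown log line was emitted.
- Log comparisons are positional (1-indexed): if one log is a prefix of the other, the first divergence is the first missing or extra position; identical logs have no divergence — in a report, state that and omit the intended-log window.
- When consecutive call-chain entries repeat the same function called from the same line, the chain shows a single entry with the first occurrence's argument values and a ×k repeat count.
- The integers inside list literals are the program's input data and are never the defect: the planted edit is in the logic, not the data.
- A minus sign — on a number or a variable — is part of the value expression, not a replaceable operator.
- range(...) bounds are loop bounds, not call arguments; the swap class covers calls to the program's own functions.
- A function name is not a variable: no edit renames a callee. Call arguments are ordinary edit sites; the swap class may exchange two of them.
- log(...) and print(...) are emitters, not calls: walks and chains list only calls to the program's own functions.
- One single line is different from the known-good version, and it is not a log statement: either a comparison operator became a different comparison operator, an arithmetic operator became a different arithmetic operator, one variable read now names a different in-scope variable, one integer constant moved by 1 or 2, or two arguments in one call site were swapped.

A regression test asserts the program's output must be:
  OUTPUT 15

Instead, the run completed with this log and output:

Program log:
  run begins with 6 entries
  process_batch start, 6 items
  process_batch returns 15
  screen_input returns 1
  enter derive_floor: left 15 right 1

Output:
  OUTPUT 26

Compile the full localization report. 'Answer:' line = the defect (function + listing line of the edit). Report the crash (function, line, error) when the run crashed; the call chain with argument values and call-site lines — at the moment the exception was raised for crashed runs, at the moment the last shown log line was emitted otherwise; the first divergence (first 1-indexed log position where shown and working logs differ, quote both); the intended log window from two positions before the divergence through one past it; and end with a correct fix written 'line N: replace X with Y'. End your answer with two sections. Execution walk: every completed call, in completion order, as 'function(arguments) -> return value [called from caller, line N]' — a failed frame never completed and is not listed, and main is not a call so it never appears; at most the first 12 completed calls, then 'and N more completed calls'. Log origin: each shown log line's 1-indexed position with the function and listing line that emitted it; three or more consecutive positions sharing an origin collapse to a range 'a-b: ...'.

Answer: the defect is in derive_floor at line 24.
Core observation: Nothing in the log betrays the bug — only the output does.
Call chain: main -> gauge_drift([-2, -1, 7, 9, -3, 5], 9) (called at line 35) -> derive_floor(15, 1) (called at line 29).
First divergence: none (the log streams are identical).
Execution walk:
  process_batch([-2, -1, 7, 9, -3, 5]) -> 15  [called from gauge_drift, line 27]
  screen_input([-2, -1, 7, 9, -3, 5], 9) -> 1  [called from gauge_drift, line 28]
  derive_floor(15, 1) -> 26  [called from gauge_drift, line 29]
  gauge_drift([-2, -1, 7, 9, -3, 5], 9) -> 26  [called from main, line 35]
Origin of each log line:
  1 — main, line 34
  2 — process_batch, line 2
  3 — process_batch, line 6
  4 — screen_input, line 14
  5 — derive_floor, line 18
A correct fix: line 24: replace `step` with `acc`.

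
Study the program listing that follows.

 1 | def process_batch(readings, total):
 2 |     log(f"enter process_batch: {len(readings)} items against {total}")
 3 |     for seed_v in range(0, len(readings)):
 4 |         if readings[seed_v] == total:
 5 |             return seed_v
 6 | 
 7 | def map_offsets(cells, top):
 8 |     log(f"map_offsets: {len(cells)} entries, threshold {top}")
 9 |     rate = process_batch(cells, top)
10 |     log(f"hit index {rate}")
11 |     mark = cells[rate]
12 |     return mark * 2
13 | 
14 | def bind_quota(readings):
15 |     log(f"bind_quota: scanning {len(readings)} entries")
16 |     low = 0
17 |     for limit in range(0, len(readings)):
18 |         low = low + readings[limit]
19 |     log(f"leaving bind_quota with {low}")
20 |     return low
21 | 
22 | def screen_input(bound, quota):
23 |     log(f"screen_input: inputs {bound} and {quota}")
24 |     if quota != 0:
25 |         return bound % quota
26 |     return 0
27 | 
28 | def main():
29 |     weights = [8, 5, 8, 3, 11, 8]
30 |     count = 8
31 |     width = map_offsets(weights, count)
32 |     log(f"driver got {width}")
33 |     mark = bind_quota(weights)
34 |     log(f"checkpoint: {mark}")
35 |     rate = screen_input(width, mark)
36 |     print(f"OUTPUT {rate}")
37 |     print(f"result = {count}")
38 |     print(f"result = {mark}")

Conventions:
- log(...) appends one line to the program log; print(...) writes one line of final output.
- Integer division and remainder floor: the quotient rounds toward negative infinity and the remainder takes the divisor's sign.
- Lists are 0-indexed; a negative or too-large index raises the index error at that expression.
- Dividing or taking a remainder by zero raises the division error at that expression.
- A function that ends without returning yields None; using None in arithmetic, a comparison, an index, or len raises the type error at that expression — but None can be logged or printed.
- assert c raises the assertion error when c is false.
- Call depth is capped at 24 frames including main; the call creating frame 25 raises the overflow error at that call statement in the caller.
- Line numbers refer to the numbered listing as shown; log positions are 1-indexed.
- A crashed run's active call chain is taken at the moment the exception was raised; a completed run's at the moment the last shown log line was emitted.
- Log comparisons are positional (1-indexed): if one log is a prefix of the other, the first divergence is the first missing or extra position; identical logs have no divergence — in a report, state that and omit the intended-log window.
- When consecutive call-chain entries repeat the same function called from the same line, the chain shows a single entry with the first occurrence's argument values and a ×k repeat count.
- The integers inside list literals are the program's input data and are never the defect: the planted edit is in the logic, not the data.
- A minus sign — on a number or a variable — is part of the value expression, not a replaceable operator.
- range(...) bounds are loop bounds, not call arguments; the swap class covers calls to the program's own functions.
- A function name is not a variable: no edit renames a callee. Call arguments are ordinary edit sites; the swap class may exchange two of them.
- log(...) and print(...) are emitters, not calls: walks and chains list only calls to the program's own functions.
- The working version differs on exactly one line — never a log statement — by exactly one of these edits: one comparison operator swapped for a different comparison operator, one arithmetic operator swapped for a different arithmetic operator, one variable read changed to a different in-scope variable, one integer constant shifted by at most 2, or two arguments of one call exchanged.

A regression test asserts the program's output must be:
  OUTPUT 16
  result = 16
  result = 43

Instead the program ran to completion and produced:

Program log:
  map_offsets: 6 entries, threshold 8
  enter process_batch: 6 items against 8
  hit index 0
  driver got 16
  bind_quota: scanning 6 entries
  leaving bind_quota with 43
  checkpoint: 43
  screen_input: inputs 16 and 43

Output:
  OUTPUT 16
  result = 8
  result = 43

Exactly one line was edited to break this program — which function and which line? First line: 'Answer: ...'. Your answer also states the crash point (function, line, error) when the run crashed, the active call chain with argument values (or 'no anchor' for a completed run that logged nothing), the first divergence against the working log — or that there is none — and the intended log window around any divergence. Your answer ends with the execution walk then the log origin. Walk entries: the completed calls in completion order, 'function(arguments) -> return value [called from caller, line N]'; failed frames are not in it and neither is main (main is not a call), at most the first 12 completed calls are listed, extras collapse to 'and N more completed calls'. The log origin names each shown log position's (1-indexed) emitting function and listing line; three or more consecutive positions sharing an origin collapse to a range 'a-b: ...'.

Answer: the defect is in main at line 37.
Key fact: Nothing in the log betrays the bug — only the output does.
Call chain: main -> screen_input(16, 43) (called at line 35).
First divergence: none; the two logs match at every position.
Execution walk:
  process_batch([8, 5, 8, 3, 11, 8], 8) -> 0  [called from map_offsets, line 9]
  map_offsets([8, 5, 8, 3, 11, 8], 8) -> 16  [called from main, line 31]
  bind_quota([8, 5, 8, 3, 11, 8]) -> 43  [called from main, line 33]
  screen_input(16, 43) -> 16  [called from main, line 35]
Log origins:
  1: emitted by map_offsets (line 8)
  2: emitted by process_batch (line 2)
  3: emitted by map_offsets (line 10)
  4: emitted by main (line 32)
  5: emitted by bind_quota (line 15)
  6: emitted by bind_quota (line 19)
  7: emitted by main (line 34)
  8: emitted by screen_input (line 23)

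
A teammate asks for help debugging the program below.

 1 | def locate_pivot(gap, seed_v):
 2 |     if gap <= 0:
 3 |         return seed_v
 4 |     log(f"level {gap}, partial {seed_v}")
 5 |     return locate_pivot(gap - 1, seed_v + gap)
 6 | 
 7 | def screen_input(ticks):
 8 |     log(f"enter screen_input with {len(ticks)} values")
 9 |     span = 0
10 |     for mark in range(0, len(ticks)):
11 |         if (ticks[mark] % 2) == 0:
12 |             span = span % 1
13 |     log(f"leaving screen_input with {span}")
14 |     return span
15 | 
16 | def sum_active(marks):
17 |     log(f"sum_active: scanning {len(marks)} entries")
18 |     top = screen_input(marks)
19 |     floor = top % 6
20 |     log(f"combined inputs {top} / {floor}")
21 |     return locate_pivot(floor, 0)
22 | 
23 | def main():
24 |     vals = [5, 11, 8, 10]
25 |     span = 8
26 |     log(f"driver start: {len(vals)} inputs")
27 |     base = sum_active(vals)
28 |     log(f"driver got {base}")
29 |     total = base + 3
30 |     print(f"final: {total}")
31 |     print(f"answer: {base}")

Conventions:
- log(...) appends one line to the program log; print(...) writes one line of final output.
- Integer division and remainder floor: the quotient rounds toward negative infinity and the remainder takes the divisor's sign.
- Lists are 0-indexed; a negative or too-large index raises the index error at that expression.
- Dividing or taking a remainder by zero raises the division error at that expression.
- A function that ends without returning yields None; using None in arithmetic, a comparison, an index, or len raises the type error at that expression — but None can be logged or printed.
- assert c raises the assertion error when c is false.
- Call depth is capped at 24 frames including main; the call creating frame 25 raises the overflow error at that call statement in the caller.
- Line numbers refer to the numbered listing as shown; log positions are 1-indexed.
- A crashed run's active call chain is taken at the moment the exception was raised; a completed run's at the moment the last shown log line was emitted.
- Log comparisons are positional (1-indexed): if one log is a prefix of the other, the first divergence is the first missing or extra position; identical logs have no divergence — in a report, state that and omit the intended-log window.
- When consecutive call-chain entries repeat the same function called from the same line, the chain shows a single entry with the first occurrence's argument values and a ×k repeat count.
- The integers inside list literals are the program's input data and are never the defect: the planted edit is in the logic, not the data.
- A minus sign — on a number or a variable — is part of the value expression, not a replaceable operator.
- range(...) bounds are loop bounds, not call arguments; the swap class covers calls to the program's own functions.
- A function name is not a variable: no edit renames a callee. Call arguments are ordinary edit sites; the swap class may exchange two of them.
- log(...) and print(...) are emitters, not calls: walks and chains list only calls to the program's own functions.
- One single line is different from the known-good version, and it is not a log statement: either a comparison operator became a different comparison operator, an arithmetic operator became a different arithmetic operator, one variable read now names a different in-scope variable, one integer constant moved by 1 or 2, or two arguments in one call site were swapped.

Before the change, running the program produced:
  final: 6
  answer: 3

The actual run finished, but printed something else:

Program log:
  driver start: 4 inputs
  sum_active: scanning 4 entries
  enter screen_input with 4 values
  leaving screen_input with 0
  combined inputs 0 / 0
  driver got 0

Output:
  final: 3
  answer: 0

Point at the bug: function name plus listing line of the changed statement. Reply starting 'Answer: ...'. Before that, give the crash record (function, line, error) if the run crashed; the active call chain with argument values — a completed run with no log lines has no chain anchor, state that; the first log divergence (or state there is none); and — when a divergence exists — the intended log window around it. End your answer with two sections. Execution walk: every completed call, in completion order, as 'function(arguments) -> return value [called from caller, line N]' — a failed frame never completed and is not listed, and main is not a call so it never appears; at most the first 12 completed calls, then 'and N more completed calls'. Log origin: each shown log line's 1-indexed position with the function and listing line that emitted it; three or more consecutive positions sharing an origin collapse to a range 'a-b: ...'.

Answer: the defect is in screen_input at line 12.
Core observation: The log first diverges at position 4: the faulty run prints 'leaving screen_input with 0' where the working version prints 'leaving screen_input with 2'.
Call chain: main.
First divergence: at position 4 the run shows 'leaving screen_input with 0' where the working version logs 'leaving screen_input with 2'.
Intended log window:
  2: sum_active: scanning 4 entries
  3: enter screen_input with 4 values
  4: leaving screen_input with 2
  5: combined inputs 2 / 2
Execution walk:
  screen_input([5, 11, 8, 10]) -> 0  [called from sum_active, line 18]
  locate_pivot(0, 0) -> 0  [called from sum_active, line 21]
  sum_active([5, 11, 8, 10]) -> 0  [called from main, line 27]
Log origins:
  1 — main, line 26
  2 — sum_active, line 17
  3 — screen_input, line 8
  4 — screen_input, line 13
  5 — sum_active, line 20
  6 — main, line 28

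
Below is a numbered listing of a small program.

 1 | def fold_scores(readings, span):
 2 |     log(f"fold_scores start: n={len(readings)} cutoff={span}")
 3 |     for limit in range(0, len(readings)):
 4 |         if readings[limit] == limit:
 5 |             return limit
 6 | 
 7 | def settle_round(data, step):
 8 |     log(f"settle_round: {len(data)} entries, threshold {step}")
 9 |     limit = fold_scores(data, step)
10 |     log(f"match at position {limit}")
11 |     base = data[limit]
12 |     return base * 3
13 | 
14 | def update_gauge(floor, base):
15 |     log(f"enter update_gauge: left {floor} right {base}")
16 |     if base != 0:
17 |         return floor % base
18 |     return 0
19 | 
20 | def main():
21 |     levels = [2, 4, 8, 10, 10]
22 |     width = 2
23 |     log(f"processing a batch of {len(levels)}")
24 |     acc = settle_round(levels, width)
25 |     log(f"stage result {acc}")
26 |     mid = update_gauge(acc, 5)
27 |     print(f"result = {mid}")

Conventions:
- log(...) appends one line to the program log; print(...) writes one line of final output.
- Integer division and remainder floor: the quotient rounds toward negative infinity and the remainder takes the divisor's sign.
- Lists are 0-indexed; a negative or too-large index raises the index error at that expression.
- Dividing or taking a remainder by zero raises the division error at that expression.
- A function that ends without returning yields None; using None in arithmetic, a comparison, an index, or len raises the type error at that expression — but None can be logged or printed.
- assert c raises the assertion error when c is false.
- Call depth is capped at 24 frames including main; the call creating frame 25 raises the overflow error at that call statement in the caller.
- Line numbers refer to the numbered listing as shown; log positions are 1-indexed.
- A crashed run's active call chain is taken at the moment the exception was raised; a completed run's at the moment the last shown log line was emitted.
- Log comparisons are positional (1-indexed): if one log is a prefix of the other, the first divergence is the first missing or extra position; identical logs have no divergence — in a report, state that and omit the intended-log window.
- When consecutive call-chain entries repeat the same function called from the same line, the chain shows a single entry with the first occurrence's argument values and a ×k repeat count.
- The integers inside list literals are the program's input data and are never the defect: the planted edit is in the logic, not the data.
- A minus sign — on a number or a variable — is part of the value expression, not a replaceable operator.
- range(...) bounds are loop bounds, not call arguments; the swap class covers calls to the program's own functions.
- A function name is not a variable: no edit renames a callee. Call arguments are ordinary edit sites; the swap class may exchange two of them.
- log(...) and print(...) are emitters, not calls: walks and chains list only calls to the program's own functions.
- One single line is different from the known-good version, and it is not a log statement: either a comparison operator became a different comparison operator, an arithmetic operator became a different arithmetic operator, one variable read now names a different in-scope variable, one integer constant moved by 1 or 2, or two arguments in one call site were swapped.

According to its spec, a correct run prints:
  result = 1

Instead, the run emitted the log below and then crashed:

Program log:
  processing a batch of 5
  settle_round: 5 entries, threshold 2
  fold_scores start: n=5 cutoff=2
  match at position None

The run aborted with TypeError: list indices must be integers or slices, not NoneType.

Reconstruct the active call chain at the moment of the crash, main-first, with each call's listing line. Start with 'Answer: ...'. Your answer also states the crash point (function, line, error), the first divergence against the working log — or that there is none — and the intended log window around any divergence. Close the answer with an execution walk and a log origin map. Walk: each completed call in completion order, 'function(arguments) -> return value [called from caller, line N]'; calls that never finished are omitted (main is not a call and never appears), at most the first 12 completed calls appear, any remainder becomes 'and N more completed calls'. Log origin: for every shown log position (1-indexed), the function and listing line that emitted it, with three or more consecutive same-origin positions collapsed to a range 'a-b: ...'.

Answer: main -> settle_round (called at line 24).
The tell: The log first diverges at position 4: the faulty run prints 'match at position None' where the working version prints 'match at position 0'.
Crash: settle_round, line 11, TypeError.
First divergence: position 4; shown 'match at position None' vs intended 'match at position 0'.
Intended log window:
  2: settle_round: 5 entries, threshold 2
  3: fold_scores start: n=5 cutoff=2
  4: match at position 0
  5: stage result 6
Execution walk:
  fold_scores([2, 4, 8, 10, 10], 2) -> None  [called from settle_round, line 9]
Log line origins:
  1 — main, line 23
  2 — settle_round, line 8
  3 — fold_scores, line 2
  4 — settle_round, line 10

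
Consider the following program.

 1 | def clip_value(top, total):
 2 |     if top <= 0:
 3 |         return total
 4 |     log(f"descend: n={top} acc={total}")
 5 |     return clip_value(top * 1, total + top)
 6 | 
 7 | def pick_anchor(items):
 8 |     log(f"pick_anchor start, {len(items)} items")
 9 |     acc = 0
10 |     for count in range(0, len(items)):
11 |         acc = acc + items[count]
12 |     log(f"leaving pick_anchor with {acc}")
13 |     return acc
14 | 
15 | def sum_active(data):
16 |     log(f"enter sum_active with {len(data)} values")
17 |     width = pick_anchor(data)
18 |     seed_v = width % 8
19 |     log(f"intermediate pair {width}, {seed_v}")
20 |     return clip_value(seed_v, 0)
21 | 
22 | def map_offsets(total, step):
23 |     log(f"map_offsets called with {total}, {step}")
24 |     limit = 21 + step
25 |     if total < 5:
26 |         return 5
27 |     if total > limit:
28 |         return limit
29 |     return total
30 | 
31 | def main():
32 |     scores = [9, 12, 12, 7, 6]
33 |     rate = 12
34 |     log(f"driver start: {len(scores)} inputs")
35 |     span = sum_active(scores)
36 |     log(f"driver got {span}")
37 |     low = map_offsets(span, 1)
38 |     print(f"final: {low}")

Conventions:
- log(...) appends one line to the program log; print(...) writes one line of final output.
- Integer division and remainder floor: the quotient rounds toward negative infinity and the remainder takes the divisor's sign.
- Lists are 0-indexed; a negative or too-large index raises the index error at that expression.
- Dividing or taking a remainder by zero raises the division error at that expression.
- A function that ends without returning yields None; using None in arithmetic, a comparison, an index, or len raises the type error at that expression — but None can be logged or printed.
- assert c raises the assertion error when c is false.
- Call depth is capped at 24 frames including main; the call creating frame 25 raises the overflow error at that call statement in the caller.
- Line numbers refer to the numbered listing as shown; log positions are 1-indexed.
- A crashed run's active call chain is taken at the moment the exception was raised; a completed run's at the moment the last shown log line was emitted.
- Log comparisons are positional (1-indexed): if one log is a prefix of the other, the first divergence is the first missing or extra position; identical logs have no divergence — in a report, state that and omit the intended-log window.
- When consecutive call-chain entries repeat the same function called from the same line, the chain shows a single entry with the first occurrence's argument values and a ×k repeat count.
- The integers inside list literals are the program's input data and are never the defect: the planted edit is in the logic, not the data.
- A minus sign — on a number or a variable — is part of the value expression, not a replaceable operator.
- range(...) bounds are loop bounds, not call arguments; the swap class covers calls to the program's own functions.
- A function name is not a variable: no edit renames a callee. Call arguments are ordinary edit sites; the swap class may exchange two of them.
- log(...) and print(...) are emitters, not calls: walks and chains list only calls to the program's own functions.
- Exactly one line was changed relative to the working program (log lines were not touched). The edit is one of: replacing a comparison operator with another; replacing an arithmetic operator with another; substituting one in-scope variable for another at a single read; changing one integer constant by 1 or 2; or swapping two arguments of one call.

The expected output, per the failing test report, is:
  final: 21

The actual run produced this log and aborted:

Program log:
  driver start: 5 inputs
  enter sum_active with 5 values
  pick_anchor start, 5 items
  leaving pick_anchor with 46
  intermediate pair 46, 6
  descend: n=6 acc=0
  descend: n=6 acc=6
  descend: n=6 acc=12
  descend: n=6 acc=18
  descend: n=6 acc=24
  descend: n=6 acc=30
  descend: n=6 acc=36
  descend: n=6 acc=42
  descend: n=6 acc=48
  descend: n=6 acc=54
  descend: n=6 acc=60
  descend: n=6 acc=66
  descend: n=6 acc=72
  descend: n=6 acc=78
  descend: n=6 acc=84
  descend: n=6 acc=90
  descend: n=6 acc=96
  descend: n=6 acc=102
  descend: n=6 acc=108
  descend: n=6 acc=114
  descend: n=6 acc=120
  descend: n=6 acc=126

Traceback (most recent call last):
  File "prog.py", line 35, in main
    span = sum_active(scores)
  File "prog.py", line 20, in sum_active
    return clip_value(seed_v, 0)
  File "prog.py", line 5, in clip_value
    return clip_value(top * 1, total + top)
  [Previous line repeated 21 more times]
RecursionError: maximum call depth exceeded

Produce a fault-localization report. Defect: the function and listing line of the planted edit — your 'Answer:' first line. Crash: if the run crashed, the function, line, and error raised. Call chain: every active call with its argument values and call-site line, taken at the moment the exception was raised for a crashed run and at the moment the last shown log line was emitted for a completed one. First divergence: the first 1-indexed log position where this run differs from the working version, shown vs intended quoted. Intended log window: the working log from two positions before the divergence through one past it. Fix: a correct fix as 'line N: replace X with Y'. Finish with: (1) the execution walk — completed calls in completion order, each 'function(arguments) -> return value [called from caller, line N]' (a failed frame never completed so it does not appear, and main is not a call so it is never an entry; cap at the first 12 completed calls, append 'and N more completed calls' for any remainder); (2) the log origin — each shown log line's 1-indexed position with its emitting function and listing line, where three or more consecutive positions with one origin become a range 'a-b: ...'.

Answer: the defect is in clip_value at line 5.
Core observation: Position 7 is the first bad log line: 'descend: n=6 acc=6' should read 'descend: n=5 acc=6'.
Crash: clip_value, line 5, RecursionError.
Call chain: main -> sum_active([9, 12, 12, 7, 6]) (called at line 35) -> clip_value(6, 0) (called at line 20) -> clip_value(6, 6) (called at line 5) ×21.
First divergence: position 7; shown 'descend: n=6 acc=6' vs intended 'descend: n=5 acc=6'.
Intended log window:
  5: intermediate pair 46, 6
  6: descend: n=6 acc=0
  7: descend: n=5 acc=6
  8: descend: n=4 acc=11
Execution walk:
  pick_anchor([9, 12, 12, 7, 6]) -> 46  [called from sum_active, line 17]
Origin of each log line:
  1: emitted by main (line 34)
  2: emitted by sum_active (line 16)
  3: emitted by pick_anchor (line 8)
  4: emitted by pick_anchor (line 12)
  5: emitted by sum_active (line 19)
  6-27: emitted by clip_value (line 4)
A correct fix: line 5: replace `*` with `-`.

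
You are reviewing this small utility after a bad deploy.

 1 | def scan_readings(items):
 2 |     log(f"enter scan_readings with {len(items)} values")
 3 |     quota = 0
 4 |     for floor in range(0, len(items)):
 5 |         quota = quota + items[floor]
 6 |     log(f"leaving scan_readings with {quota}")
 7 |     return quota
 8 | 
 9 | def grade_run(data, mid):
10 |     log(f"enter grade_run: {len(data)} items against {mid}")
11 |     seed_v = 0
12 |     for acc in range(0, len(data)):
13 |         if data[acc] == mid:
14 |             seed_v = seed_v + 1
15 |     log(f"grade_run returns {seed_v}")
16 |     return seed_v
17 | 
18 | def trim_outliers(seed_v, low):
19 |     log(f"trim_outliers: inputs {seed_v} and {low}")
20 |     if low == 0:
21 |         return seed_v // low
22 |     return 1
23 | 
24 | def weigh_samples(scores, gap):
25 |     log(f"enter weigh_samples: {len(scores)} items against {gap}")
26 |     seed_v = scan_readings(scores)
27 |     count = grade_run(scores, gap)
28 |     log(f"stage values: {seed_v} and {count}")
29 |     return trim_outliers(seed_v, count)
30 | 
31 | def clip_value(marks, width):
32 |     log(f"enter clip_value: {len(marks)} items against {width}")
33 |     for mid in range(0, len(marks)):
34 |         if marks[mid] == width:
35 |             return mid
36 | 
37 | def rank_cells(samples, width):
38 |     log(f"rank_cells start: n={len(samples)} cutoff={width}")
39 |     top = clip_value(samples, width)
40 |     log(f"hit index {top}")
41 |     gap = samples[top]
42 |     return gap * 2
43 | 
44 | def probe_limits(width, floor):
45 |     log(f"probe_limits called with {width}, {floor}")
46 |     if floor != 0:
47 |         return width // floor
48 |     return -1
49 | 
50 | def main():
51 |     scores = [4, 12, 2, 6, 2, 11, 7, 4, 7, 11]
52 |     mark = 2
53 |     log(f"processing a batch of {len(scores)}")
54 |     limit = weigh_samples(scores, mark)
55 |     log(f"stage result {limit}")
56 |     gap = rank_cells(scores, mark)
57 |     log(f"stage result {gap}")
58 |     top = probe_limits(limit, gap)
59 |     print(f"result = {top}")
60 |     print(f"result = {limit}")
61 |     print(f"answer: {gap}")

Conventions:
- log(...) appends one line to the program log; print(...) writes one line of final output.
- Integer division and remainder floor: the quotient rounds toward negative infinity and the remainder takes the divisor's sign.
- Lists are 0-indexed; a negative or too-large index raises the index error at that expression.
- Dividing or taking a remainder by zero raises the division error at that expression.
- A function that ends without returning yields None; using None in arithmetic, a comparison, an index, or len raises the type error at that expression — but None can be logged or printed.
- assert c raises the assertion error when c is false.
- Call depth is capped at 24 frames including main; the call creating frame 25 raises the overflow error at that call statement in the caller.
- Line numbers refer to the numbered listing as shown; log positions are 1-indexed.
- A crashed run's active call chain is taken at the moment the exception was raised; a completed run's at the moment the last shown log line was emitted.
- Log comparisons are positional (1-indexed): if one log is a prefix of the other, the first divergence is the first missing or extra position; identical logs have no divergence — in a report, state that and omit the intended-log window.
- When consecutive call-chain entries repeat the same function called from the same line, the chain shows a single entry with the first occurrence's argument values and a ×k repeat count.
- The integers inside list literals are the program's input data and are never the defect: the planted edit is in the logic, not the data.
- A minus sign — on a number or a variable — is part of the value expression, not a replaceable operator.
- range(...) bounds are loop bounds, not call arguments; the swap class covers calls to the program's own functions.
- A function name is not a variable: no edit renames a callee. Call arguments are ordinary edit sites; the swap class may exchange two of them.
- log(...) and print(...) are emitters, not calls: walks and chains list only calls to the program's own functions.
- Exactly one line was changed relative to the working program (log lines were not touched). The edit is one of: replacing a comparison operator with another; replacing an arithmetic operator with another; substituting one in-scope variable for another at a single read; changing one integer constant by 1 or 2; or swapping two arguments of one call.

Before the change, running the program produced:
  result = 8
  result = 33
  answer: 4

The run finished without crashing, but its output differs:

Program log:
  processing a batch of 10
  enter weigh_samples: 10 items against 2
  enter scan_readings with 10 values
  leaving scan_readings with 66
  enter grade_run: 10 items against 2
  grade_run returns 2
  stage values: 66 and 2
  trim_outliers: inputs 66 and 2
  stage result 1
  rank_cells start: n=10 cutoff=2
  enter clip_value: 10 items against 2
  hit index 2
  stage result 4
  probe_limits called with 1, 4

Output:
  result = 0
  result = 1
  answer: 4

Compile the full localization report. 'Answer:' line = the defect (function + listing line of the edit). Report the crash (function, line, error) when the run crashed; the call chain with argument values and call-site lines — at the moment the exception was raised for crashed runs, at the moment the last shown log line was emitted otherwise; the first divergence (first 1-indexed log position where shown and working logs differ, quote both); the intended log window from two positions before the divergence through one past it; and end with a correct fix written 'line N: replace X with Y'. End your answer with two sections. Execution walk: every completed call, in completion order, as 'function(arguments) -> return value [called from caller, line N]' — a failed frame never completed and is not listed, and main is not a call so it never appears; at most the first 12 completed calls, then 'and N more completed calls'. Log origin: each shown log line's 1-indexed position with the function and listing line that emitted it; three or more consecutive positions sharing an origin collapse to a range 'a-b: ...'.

Answer: the defect is in trim_outliers at line 20.
Key fact: At log position 9 the runs split — shown 'stage result 1', but the working version logs 'stage result 33'.
Call chain: main -> probe_limits(1, 4) (called at line 58).
First divergence: position 9 — the shown line 'stage result 1' should read 'stage result 33'.
Intended log window:
  7: stage values: 66 and 2
  8: trim_outliers: inputs 66 and 2
  9: stage result 33
  10: rank_cells start: n=10 cutoff=2
Execution walk:
  scan_readings([4, 12, 2, 6, 2, 11, 7, 4, 7, 11]) -> 66  [called from weigh_samples, line 26]
  grade_run([4, 12, 2, 6, 2, 11, 7, 4, 7, 11], 2) -> 2  [called from weigh_samples, line 27]
  trim_outliers(66, 2) -> 1  [called from weigh_samples, line 29]
  weigh_samples([4, 12, 2, 6, 2, 11, 7, 4, 7, 11], 2) -> 1  [called from main, line 54]
  clip_value([4, 12, 2, 6, 2, 11, 7, 4, 7, 11], 2) -> 2  [called from rank_cells, line 39]
  rank_cells([4, 12, 2, 6, 2, 11, 7, 4, 7, 11], 2) -> 4  [called from main, line 56]
  probe_limits(1, 4) -> 0  [called from main, line 58]
Log origins:
  1 — main, line 53
  2 — weigh_samples, line 25
  3 — scan_readings, line 2
  4 — scan_readings, line 6
  5 — grade_run, line 10
  6 — grade_run, line 15
  7 — weigh_samples, line 28
  8 — trim_outliers, line 19
  9 — main, line 55
  10 — rank_cells, line 38
  11 — clip_value, line 32
  12 — rank_cells, line 40
  13 — main, line 57
  14 — probe_limits, line 45
A correct fix: line 20: replace `==` with `!=`.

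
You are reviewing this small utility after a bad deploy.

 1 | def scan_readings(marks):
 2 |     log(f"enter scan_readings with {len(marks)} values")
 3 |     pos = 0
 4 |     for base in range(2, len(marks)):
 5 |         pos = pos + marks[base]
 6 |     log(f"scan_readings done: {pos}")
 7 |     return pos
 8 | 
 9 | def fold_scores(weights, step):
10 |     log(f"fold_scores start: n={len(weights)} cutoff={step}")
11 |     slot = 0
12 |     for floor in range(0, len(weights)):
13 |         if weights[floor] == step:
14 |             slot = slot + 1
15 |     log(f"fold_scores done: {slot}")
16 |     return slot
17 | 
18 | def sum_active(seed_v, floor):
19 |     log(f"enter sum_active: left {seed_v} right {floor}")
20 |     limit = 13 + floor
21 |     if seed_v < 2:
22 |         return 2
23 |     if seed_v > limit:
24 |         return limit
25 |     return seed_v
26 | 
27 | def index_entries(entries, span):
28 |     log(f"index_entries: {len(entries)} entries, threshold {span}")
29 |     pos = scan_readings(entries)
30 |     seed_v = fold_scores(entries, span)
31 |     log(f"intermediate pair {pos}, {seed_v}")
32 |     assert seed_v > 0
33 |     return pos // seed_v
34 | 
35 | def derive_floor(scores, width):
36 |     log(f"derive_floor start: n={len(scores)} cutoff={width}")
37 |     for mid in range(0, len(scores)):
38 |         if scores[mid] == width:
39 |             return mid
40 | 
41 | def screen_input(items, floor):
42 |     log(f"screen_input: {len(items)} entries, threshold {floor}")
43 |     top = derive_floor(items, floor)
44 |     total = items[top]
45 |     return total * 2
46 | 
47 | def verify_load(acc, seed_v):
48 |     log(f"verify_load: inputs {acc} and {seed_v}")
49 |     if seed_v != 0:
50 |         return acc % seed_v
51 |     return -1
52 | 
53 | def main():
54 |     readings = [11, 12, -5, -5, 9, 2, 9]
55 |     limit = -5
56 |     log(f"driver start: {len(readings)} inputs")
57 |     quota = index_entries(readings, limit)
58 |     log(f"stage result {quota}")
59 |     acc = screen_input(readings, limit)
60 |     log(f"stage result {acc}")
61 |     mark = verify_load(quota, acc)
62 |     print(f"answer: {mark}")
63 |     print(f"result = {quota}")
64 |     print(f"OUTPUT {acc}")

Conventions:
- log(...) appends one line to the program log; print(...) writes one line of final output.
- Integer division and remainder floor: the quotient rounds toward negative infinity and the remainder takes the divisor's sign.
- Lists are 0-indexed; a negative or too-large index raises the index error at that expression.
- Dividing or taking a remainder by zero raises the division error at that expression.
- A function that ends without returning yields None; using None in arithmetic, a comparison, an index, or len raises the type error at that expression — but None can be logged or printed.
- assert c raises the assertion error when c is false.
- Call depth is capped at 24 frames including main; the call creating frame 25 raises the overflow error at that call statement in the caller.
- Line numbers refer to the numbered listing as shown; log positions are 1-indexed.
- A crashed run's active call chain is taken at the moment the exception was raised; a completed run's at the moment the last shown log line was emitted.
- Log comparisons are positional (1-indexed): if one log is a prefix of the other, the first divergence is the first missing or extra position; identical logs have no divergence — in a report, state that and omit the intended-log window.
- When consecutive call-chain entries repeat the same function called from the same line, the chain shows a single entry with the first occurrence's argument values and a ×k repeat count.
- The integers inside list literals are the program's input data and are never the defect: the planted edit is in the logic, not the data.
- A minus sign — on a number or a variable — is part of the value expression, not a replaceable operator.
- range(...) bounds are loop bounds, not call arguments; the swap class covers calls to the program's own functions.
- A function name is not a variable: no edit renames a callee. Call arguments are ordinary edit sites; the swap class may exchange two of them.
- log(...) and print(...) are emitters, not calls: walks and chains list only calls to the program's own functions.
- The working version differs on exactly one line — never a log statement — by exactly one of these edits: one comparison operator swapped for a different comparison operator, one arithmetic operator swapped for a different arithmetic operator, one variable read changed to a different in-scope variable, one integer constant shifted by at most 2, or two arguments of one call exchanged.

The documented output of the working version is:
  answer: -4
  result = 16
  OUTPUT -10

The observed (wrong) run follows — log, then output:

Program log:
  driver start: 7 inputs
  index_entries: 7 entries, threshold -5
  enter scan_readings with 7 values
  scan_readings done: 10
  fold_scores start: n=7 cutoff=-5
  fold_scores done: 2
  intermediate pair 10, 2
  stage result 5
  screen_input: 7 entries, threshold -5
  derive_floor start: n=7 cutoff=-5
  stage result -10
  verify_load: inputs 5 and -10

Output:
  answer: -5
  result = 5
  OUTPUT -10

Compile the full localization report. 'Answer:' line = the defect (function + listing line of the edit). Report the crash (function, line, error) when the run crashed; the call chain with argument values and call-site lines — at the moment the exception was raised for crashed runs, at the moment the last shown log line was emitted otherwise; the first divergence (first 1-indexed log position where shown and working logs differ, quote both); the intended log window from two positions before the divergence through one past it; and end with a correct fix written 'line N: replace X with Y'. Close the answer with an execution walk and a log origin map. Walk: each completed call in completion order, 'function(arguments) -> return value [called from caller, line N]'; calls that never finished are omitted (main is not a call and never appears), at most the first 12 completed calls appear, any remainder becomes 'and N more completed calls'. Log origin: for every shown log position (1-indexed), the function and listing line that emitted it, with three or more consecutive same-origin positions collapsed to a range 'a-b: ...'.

Answer: the defect is in scan_readings at line 4.
Key fact: The log first diverges at position 4: the faulty run prints 'scan_readings done: 10' where the working version prints 'scan_readings done: 33'.
Call chain: main -> verify_load(5, -10) (called at line 61).
First divergence: at position 4 the run shows 'scan_readings done: 10' where the working version logs 'scan_readings done: 33'.
Intended log window:
  2: index_entries: 7 entries, threshold -5
  3: enter scan_readings with 7 values
  4: scan_readings done: 33
  5: fold_scores start: n=7 cutoff=-5
Execution walk:
  scan_readings([11, 12, -5, -5, 9, 2, 9]) -> 10  [called from index_entries, line 29]
  fold_scores([11, 12, -5, -5, 9, 2, 9], -5) -> 2  [called from index_entries, line 30]
  index_entries([11, 12, -5, -5, 9, 2, 9], -5) -> 5  [called from main, line 57]
  derive_floor([11, 12, -5, -5, 9, 2, 9], -5) -> 2  [called from screen_input, line 43]
  screen_input([11, 12, -5, -5, 9, 2, 9], -5) -> -10  [called from main, line 59]
  verify_load(5, -10) -> -5  [called from main, line 61]
Log line origins:
  1: logged in main at line 56
  2: logged in index_entries at line 28
  3: logged in scan_readings at line 2
  4: logged in scan_readings at line 6
  5: logged in fold_scores at line 10
  6: logged in fold_scores at line 15
  7: logged in index_entries at line 31
  8: logged in main at line 58
  9: logged in screen_input at line 42
  10: logged in derive_floor at line 36
  11: logged in main at line 60
  12: logged in verify_load at line 48
A correct fix: line 4: replace `2` with `0`.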